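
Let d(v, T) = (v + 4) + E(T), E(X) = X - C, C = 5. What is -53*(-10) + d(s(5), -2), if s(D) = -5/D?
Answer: 526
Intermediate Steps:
E(X) = -5 + X (E(X) = X - 1*5 = X - 5 = -5 + X)
d(v, T) = -1 + T + v (d(v, T) = (v + 4) + (-5 + T) = (4 + v) + (-5 + T) = -1 + T + v)
-53*(-10) + d(s(5), -2) = -53*(-10) + (-1 - 2 - 5/5) = 530 + (-1 - 2 - 5*⅕) = 530 + (-1 - 2 - 1) = 530 - 4 = 526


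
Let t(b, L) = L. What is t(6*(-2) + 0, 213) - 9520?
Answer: -9307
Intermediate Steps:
t(6*(-2) + 0, 213) - 9520 = 213 - 9520 = -9307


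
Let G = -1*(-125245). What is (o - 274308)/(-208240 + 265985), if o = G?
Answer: -149063/57745 ≈ -2.5814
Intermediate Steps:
G = 125245
o = 125245
(o - 274308)/(-208240 + 265985) = (125245 - 274308)/(-208240 + 265985) = -149063/57745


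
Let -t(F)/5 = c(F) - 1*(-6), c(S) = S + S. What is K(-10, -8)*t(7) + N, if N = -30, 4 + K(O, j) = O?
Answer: 1370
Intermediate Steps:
c(S) = 2*S
K(O, j) = -4 + O
t(F) = -30 - 10*F (t(F) = -5*(2*F - 1*(-6)) = -5*(2*F + 6) = -5*(6 + 2*F) = -30 - 10*F)
K(-10, -8)*t(7) + N = (-4 - 10)*(-30 - 10*7) - 30 = -14*(-30 - 70) - 30 = -14*(-100) - 30 = 1400 - 30 = 1370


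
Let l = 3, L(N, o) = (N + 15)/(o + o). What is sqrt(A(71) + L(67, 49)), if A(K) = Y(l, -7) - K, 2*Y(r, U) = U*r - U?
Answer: I*sqrt(3781)/7 ≈ 8.7843*I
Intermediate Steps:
L(N, o) = (15 + N)/(2*o) (L(N, o) = (15 + N)/((2*o)) = (15 + N)*(1/(2*o)) = (15 + N)/(2*o))
Y(r, U) = -U/2 + U*r/2 (Y(r, U) = (U*r - U)/2 = (-U + U*r)/2 = -U/2 + U*r/2)
A(K) = -7 - K (A(K) = (1/2)*(-7)*(-1 + 3) - K = (1/2)*(-7)*2 - K = -7 - K)
sqrt(A(71) + L(67, 49)) = sqrt((-7 - 1*71) + (1/2)*(15 + 67)/49) = sqrt((-7 - 71) + (1/2)*(1/49)*82) = sqrt(-78 + 41/49) = sqrt(-3781/49) = I*sqrt(3781)/7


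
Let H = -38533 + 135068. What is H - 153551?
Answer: -57016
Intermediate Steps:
H = 96535
H - 153551 = 96535 - 153551 = -57016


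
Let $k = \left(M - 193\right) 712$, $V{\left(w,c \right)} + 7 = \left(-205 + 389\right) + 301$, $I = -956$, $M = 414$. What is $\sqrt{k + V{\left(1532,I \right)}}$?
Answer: $\sqrt{157830} \approx 397.28$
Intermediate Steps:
$V{\left(w,c \right)} = 478$ ($V{\left(w,c \right)} = -7 + \left(\left(-205 + 389\right) + 301\right) = -7 + \left(184 + 301\right) = -7 + 485 = 478$)
$k = 157352$ ($k = \left(414 - 193\right) 712 = 221 \cdot 712 = 157352$)
$\sqrt{k + V{\left(1532,I \right)}} = \sqrt{157352 + 478} = \sqrt{157830}$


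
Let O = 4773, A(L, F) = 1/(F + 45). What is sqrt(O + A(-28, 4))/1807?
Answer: sqrt(233878)/12649 ≈ 0.038233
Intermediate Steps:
A(L, F) = 1/(45 + F)
sqrt(O + A(-28, 4))/1807 = sqrt(4773 + 1/(45 + 4))/1807 = sqrt(4773 + 1/49)*(1/1807) = sqrt(233878/49)*(1/1807) = (sqrt(233878)/7)*(1/1807) = sqrt(233878)/12649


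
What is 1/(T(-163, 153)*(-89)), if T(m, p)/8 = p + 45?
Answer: -1/140976 ≈ -7.0934e-6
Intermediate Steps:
T(m, p) = 360 + 8*p (T(m, p) = 8*(p + 45) = 8*(45 + p) = 360 + 8*p)
1/(T(-163, 153)*(-89)) = 1/((360 + 8*153)*(-89)) = 1/((360 + 1224)*(-89)) = 1/(1584*(-89)) = 1/(-140976) = -1/140976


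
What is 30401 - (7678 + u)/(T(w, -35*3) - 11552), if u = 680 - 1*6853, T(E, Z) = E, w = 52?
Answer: 69922601/2300 ≈ 30401.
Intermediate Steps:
u = -6173 (u = 680 - 6853 = -6173)
30401 - (7678 + u)/(T(w, -35*3) - 11552) = 30401 - (7678 - 6173)/(52 - 11552) = 30401 - 1505/(-11500) = 30401 - 1505*(-1)/11500 = 30401 - 1*(-301/2300) = 30401 + 301/2300 = 69922601/2300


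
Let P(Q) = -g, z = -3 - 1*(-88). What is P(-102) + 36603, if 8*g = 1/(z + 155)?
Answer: 70277759/1920 ≈ 36603.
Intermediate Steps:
z = 85 (z = -3 + 88 = 85)
g = 1/1920 (g = 1/(8*(85 + 155)) = (1/8)/240 = (1/8)*(1/240) = 1/1920 ≈ 0.00052083)
P(Q) = -1/1920 (P(Q) = -1*1/1920 = -1/1920)
P(-102) + 36603 = -1/1920 + 36603 = 70277759/1920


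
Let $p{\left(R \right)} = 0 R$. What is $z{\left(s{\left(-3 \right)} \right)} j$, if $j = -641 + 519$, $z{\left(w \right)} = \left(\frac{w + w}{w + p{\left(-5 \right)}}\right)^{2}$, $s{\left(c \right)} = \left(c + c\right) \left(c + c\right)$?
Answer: $-488$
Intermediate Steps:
$p{\left(R \right)} = 0$
$s{\left(c \right)} = 4 c^{2}$ ($s{\left(c \right)} = 2 c 2 c = 4 c^{2}$)
$z{\left(w \right)} = 4$ ($z{\left(w \right)} = \left(\frac{w + w}{w + 0}\right)^{2} = \left(\frac{2 w}{w}\right)^{2} = 2^{2} = 4$)
$j = -122$
$z{\left(s{\left(-3 \right)} \right)} j = 4 \left(-122\right) = -488$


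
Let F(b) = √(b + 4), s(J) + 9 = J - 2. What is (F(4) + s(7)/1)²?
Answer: 24 - 16*√2 ≈ 1.3726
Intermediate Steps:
s(J) = -11 + J (s(J) = -9 + (J - 2) = -9 + (-2 + J) = -11 + J)
F(b) = √(4 + b)
(F(4) + s(7)/1)² = (√(4 + 4) + (-11 + 7)/1)² = (√8 - 4*1)² = (2*√2 - 4)² = (-4 + 2*√2)²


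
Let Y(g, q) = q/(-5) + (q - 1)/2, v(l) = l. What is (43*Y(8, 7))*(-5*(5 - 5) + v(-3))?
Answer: -1032/5 ≈ -206.40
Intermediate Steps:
Y(g, q) = -½ + 3*q/10 (Y(g, q) = q*(-⅕) + (-1 + q)*(½) = -q/5 + (-½ + q/2) = -½ + 3*q/10)
(43*Y(8, 7))*(-5*(5 - 5) + v(-3)) = (43*(-½ + (3/10)*7))*(-5*(5 - 5) - 3) = (43*(-½ + 21/10))*(-5*0 - 3) = (43*(8/5))*(0 - 3) = (344/5)*(-3) = -1032/5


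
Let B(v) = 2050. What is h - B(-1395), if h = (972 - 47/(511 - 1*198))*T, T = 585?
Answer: 177308915/313 ≈ 5.6648e+5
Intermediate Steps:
h = 177950565/313 (h = (972 - 47/(511 - 1*198))*585 = (972 - 47/(511 - 198))*585 = (972 - 47/313)*585 = (304189/313)*585 = 177950565/313 ≈ 5.6853e+5)
h - B(-1395) = 177950565/313 - 1*2050 = 177950565/313 - 2050 = 177308915/313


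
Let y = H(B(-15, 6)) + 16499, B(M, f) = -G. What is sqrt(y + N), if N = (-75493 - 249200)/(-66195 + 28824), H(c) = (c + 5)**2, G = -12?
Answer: 3*sqrt(289606352731)/12457 ≈ 129.60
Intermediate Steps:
B(M, f) = 12 (B(M, f) = -1*(-12) = 12)
H(c) = (5 + c)**2
N = 108231/12457 (N = -324693/(-37371) = -324693*(-1/37371) = 108231/12457 ≈ 8.6884)
y = 16788 (y = (5 + 12)**2 + 16499 = 17**2 + 16499 = 289 + 16499 = 16788)
sqrt(y + N) = sqrt(16788 + 108231/12457) = sqrt(209236347/12457) = 3*sqrt(289606352731)/12457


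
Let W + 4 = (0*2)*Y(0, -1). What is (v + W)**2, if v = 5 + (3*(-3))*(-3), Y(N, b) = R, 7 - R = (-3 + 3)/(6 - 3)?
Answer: 784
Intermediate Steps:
R = 7 (R = 7 - (-3 + 3)/(6 - 3) = 7 - 0/3 = 7 - 1*0 = 7 + 0 = 7)
Y(N, b) = 7
v = 32 (v = 5 - 9*(-3) = 5 + 27 = 32)
W = -4 (W = -4 + (0*2)*7 = -4 + 0*7 = -4 + 0 = -4)
(v + W)**2 = (32 - 4)**2 = 28**2 = 784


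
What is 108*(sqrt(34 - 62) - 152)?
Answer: -16416 + 216*I*sqrt(7) ≈ -16416.0 + 571.48*I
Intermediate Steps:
108*(sqrt(34 - 62) - 152) = 108*(sqrt(-28) - 152) = 108*(2*I*sqrt(7) - 152) = 108*(-152 + 2*I*sqrt(7)) = -16416 + 216*I*sqrt(7)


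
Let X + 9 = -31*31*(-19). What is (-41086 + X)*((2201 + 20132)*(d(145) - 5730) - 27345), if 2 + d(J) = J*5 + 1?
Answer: 2553666368748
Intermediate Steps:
X = 18250 (X = -9 - 31*31*(-19) = -9 - 961*(-19) = -9 + 18259 = 18250)
d(J) = -1 + 5*J (d(J) = -2 + (J*5 + 1) = -2 + (5*J + 1) = -2 + (1 + 5*J) = -1 + 5*J)
(-41086 + X)*((2201 + 20132)*(d(145) - 5730) - 27345) = (-41086 + 18250)*((2201 + 20132)*((-1 + 5*145) - 5730) - 27345) = -22836*(22333*((-1 + 725) - 5730) - 27345) = -22836*(22333*(724 - 5730) - 27345) = -22836*(22333*(-5006) - 27345) = -22836*(-111798998 - 27345) = -22836*(-111826343) = 2553666368748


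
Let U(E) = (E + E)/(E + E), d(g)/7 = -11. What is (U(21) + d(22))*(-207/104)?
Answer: 3933/26 ≈ 151.27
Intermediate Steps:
d(g) = -77 (d(g) = 7*(-11) = -77)
U(E) = 1 (U(E) = (2*E)/((2*E)) = (2*E)*(1/(2*E)) = 1)
(U(21) + d(22))*(-207/104) = (1 - 77)*(-207/104) = -(-15732)/104 = -76*(-207/104) = 3933/26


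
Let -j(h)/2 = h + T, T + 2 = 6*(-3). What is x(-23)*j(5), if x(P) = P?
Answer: -690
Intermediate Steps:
T = -20 (T = -2 + 6*(-3) = -2 - 18 = -20)
j(h) = 40 - 2*h (j(h) = -2*(h - 20) = -2*(-20 + h) = 40 - 2*h)
x(-23)*j(5) = -23*(40 - 2*5) = -23*(40 - 10) = -23*30 = -690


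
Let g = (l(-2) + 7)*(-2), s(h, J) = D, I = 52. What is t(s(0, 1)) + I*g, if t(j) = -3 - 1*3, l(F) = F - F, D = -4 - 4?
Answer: -734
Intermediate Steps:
D = -8
l(F) = 0
s(h, J) = -8
g = -14 (g = (0 + 7)*(-2) = 7*(-2) = -14)
t(j) = -6 (t(j) = -3 - 3 = -6)
t(s(0, 1)) + I*g = -6 + 52*(-14) = -6 - 728 = -734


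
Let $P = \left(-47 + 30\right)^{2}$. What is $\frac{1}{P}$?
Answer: $\frac{1}{289} \approx 0.0034602$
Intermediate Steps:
$P = 289$ ($P = \left(-17\right)^{2} = 289$)
$\frac{1}{P} = \frac{1}{289}$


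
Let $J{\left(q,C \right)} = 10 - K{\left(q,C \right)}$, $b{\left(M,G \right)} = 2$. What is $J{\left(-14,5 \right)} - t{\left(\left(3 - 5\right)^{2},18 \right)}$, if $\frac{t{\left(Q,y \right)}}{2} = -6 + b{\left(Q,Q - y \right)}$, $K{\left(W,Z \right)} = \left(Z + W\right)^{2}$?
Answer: $-63$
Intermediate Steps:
$K{\left(W,Z \right)} = \left(W + Z\right)^{2}$
$t{\left(Q,y \right)} = -8$ ($t{\left(Q,y \right)} = 2 \left(-6 + 2\right) = 2 \left(-4\right) = -8$)
$J{\left(q,C \right)} = 10 - \left(C + q\right)^{2}$ ($J{\left(q,C \right)} = 10 - \left(q + C\right)^{2} = 10 - \left(C + q\right)^{2}$)
$J{\left(-14,5 \right)} - t{\left(\left(3 - 5\right)^{2},18 \right)} = \left(10 - \left(5 - 14\right)^{2}\right) - -8 = \left(10 - \left(-9\right)^{2}\right) + 8 = \left(10 - 81\right) + 8 = -71 + 8 = -63$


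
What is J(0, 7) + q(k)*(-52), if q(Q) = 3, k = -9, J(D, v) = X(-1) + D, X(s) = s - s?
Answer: -156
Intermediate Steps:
X(s) = 0
J(D, v) = D (J(D, v) = 0 + D = D)
J(0, 7) + q(k)*(-52) = 0 + 3*(-52) = 0 - 156 = -156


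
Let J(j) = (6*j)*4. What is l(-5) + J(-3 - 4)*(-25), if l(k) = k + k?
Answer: 4190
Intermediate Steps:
l(k) = 2*k
J(j) = 24*j
l(-5) + J(-3 - 4)*(-25) = 2*(-5) + (24*(-3 - 4))*(-25) = -10 + (24*(-7))*(-25) = -10 - 168*(-25) = -10 + 4200 = 4190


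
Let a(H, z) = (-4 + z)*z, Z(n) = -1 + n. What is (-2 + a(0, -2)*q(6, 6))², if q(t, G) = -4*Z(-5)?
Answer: 81796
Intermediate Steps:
a(H, z) = z*(-4 + z)
q(t, G) = 24 (q(t, G) = -4*(-1 - 5) = -4*(-6) = 24)
(-2 + a(0, -2)*q(6, 6))² = (-2 - 2*(-4 - 2)*24)² = (-2 - 2*(-6)*24)² = (-2 + 12*24)² = (-2 + 288)² = 286² = 81796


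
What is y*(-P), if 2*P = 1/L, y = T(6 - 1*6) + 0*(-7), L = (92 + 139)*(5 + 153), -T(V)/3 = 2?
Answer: 1/12166 ≈ 8.2196e-5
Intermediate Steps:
T(V) = -6 (T(V) = -3*2 = -6)
L = 36498 (L = 231*158 = 36498)
y = -6 (y = -6 + 0*(-7) = -6 + 0 = -6)
P = 1/72996 (P = (½)/36498 = (½)*(1/36498) = 1/72996 ≈ 1.3699e-5)
y*(-P) = -(-6)/72996 = -6*(-1/72996) = 1/12166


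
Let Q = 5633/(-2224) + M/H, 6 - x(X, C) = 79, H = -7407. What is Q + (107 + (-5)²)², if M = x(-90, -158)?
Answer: 286986917953/16473168 ≈ 17421.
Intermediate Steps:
x(X, C) = -73 (x(X, C) = 6 - 1*79 = 6 - 79 = -73)
M = -73
Q = -41561279/16473168 (Q = 5633/(-2224) - 73/(-7407) = 5633*(-1/2224) - 73*(-1/7407) = -5633/2224 + 73/7407 = -41561279/16473168 ≈ -2.5230)
Q + (107 + (-5)²)² = -41561279/16473168 + (107 + (-5)²)² = -41561279/16473168 + (107 + 25)² = -41561279/16473168 + 132² = -41561279/16473168 + 17424 = 286986917953/16473168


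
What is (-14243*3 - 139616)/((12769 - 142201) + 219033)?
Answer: -182345/89601 ≈ -2.0351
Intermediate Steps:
(-14243*3 - 139616)/((12769 - 142201) + 219033) = (-42729 - 139616)/(-129432 + 219033) = -182345/89601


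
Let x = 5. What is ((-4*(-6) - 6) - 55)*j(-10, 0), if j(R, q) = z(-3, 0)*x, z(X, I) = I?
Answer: 0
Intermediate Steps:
j(R, q) = 0 (j(R, q) = 0*5 = 0)
((-4*(-6) - 6) - 55)*j(-10, 0) = ((-4*(-6) - 6) - 55)*0 = ((24 - 6) - 55)*0 = (18 - 55)*0 = -37*0 = 0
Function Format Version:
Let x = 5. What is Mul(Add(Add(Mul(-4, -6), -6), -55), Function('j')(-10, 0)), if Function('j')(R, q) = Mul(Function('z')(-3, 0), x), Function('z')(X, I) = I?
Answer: 0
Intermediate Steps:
Function('j')(R, q) = 0 (Function('j')(R, q) = Mul(0, 5) = 0)
Mul(Add(Add(Mul(-4, -6), -6), -55), Function('j')(-10, 0)) = Mul(Add(Add(Mul(-4, -6), -6), -55), 0) = Mul(Add(Add(24, -6), -55), 0) = Mul(Add(18, -55), 0) = Mul(-37, 0) = 0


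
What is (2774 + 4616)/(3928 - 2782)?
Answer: 3695/573 ≈ 6.4485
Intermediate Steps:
(2774 + 4616)/(3928 - 2782) = 7390/1146 = 7390*(1/1146) = 3695/573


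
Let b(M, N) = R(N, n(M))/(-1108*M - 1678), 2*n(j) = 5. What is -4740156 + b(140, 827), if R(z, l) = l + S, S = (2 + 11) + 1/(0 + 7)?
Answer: -3468485909017/731724 ≈ -4.7402e+6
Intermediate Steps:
n(j) = 5/2 (n(j) = (1/2)*5 = 5/2)
S = 92/7 (S = 13 + 1/7 = 92/7 ≈ 13.143)
R(z, l) = 92/7 + l (R(z, l) = l + 92/7 = 92/7 + l)
b(M, N) = 219/(14*(-1678 - 1108*M)) (b(M, N) = (92/7 + 5/2)/(-1108*M - 1678) = 219/(14*(-1678 - 1108*M)))
-4740156 + b(140, 827) = -4740156 - 219/(23492 + 15512*140) = -4740156 - 219/(23492 + 2171680) = -4740156 - 219/2195172 = -4740156 - 219*1/2195172 = -4740156 - 73/731724 = -3468485909017/731724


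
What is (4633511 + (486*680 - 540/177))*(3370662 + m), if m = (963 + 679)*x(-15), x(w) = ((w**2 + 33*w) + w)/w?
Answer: 996320730637540/59 ≈ 1.6887e+13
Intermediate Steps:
x(w) = (w**2 + 34*w)/w
m = 31198 (m = (963 + 679)*(34 - 15) = 1642*19 = 31198)
(4633511 + (486*680 - 540/177))*(3370662 + m) = (4633511 + (486*680 - 540/177))*(3370662 + 31198) = (4633511 + (330480 - 540*1/177))*3401860 = (4633511 + (330480 - 180/59))*3401860 = (4633511 + 19498140/59)*3401860 = (292875289/59)*3401860 = 996320730637540/59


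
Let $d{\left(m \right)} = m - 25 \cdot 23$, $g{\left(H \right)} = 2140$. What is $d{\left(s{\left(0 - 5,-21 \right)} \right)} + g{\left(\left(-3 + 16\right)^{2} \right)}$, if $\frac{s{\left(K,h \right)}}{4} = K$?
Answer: $1545$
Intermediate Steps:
$s{\left(K,h \right)} = 4 K$
$d{\left(m \right)} = -575 + m$ ($d{\left(m \right)} = m - 575 = -575 + m$)
$d{\left(s{\left(0 - 5,-21 \right)} \right)} + g{\left(\left(-3 + 16\right)^{2} \right)} = \left(-575 + 4 \left(0 - 5\right)\right) + 2140 = \left(-575 + 4 \left(-5\right)\right) + 2140 = \left(-575 - 20\right) + 2140 = -595 + 2140 = 1545$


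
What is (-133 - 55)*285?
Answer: -53580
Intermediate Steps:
(-133 - 55)*285 = -188*285 = -53580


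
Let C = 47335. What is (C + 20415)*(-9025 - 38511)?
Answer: -3220564000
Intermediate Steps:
(C + 20415)*(-9025 - 38511) = (47335 + 20415)*(-9025 - 38511) = 67750*(-47536) = -3220564000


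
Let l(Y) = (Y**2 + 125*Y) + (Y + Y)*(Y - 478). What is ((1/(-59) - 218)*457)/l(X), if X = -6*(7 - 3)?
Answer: -5878391/1278648 ≈ -4.5974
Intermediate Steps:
X = -24 (X = -6*4 = -24)
l(Y) = Y**2 + 125*Y + 2*Y*(-478 + Y) (l(Y) = (Y**2 + 125*Y) + (2*Y)*(-478 + Y) = (Y**2 + 125*Y) + 2*Y*(-478 + Y) = Y**2 + 125*Y + 2*Y*(-478 + Y))
((1/(-59) - 218)*457)/l(X) = ((1/(-59) - 218)*457)/((3*(-24)*(-277 - 24))) = ((-1/59 - 218)*457)/((3*(-24)*(-301))) = -12863/59*457/21672 = -5878391/59*1/21672 = -5878391/1278648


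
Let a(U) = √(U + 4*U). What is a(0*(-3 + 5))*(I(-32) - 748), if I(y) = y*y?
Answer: 0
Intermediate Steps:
I(y) = y²
a(U) = √5*√U (a(U) = √(5*U) = √5*√U)
a(0*(-3 + 5))*(I(-32) - 748) = (√5*√(0*(-3 + 5)))*((-32)² - 748) = (√5*√(0*2))*(1024 - 748) = (√5*√0)*276 = (√5*0)*276 = 0*276 = 0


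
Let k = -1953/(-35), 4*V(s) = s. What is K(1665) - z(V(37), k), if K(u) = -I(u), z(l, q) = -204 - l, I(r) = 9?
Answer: 817/4 ≈ 204.25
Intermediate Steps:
V(s) = s/4
k = 279/5 (k = -1953*(-1/35) = 279/5 ≈ 55.800)
K(u) = -9 (K(u) = -1*9 = -9)
K(1665) - z(V(37), k) = -9 - (-204 - 37/4) = -9 - 1*(-853/4) = -9 + 853/4 = 817/4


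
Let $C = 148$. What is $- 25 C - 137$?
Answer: $-3837$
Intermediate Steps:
$- 25 C - 137 = \left(-25\right) 148 - 137 = -3700 - 137 = -3837$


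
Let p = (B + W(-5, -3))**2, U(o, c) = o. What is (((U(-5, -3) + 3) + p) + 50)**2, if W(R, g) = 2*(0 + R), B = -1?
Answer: 28561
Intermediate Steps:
W(R, g) = 2*R
p = 121 (p = (-1 + 2*(-5))**2 = (-1 - 10)**2 = (-11)**2 = 121)
(((U(-5, -3) + 3) + p) + 50)**2 = (((-5 + 3) + 121) + 50)**2 = ((-2 + 121) + 50)**2 = (119 + 50)**2 = 169**2 = 28561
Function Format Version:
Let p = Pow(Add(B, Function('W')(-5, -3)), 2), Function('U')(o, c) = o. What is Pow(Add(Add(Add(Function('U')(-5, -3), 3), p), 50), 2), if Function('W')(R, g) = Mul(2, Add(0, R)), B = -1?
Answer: 28561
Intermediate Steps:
Function('W')(R, g) = Mul(2, R)
p = 121 (p = Pow(Add(-1, Mul(2, -5)), 2) = Pow(Add(-1, -10), 2) = Pow(-11, 2) = 121)
Pow(Add(Add(Add(Function('U')(-5, -3), 3), p), 50), 2) = Pow(Add(Add(Add(-5, 3), 121), 50), 2) = Pow(Add(Add(-2, 121), 50), 2) = Pow(Add(119, 50), 2) = Pow(169, 2) = 28561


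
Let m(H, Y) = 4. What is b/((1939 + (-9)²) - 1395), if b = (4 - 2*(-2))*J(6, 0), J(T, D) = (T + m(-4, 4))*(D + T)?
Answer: 96/125 ≈ 0.76800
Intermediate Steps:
J(T, D) = (4 + T)*(D + T) (J(T, D) = (T + 4)*(D + T) = (4 + T)*(D + T))
b = 480 (b = (4 - 2*(-2))*(6² + 4*0 + 4*6 + 0*6) = (4 + 4)*(36 + 0 + 24 + 0) = 8*60 = 480)
b/((1939 + (-9)²) - 1395) = 480/((1939 + (-9)²) - 1395) = 480/((1939 + 81) - 1395) = 480/(2020 - 1395) = 480/625 = (1/625)*480 = 96/125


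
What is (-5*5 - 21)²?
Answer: 2116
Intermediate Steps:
(-5*5 - 21)² = (-25 - 21)² = (-46)² = 2116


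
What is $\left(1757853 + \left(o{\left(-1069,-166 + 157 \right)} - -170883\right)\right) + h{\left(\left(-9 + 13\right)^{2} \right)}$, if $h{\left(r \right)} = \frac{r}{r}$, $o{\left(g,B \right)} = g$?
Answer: $1927668$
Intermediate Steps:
$h{\left(r \right)} = 1$
$\left(1757853 + \left(o{\left(-1069,-166 + 157 \right)} - -170883\right)\right) + h{\left(\left(-9 + 13\right)^{2} \right)} = \left(1757853 - -169814\right) + 1 = \left(1757853 + \left(-1069 + 170883\right)\right) + 1 = \left(1757853 + 169814\right) + 1 = 1927667 + 1 = 1927668$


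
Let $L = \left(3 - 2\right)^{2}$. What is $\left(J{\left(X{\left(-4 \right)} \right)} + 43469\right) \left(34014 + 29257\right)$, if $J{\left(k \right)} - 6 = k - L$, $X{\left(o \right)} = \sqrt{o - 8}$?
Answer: $2750643454 + 126542 i \sqrt{3} \approx 2.7506 \cdot 10^{9} + 2.1918 \cdot 10^{5} i$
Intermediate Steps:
$L = 1$ ($L = 1^{2} = 1$)
$X{\left(o \right)} = \sqrt{-8 + o}$
$J{\left(k \right)} = 5 + k$ ($J{\left(k \right)} = 6 + \left(k - 1\right) = 6 + \left(-1 + k\right) = 5 + k$)
$\left(J{\left(X{\left(-4 \right)} \right)} + 43469\right) \left(34014 + 29257\right) = \left(\left(5 + \sqrt{-8 - 4}\right) + 43469\right) \left(34014 + 29257\right) = \left(\left(5 + \sqrt{-12}\right) + 43469\right) 63271 = \left(\left(5 + 2 i \sqrt{3}\right) + 43469\right) 63271 = \left(43474 + 2 i \sqrt{3}\right) 63271 = 2750643454 + 126542 i \sqrt{3}$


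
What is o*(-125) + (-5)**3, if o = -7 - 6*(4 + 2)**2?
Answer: 27750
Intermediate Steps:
o = -223 (o = -7 - 6*6**2 = -7 - 6*36 = -7 - 216 = -223)
o*(-125) + (-5)**3 = -223*(-125) + (-5)**3 = 27875 - 125 = 27750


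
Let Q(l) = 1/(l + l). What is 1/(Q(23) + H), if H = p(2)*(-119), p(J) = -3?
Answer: 46/16423 ≈ 0.0028009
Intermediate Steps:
Q(l) = 1/(2*l)
H = 357 (H = -3*(-119) = 357)
1/(Q(23) + H) = 1/((½)/23 + 357) = 1/((½)*(1/23) + 357) = 1/(1/46 + 357) = 1/(16423/46) = 46/16423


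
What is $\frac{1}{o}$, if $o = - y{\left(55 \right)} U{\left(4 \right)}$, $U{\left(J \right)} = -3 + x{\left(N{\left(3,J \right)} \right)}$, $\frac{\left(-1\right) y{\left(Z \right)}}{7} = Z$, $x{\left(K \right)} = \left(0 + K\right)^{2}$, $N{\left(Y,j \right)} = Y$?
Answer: $\frac{1}{2310} \approx 0.0004329$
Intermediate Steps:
$x{\left(K \right)} = K^{2}$
$y{\left(Z \right)} = - 7 Z$
$U{\left(J \right)} = 6$ ($U{\left(J \right)} = -3 + 3^{2} = -3 + 9 = 6$)
$o = 2310$ ($o = - \left(-7\right) 55 \cdot 6 = \left(-1\right) \left(-385\right) 6 = 385 \cdot 6 = 2310$)
$\frac{1}{o} = \frac{1}{2310}$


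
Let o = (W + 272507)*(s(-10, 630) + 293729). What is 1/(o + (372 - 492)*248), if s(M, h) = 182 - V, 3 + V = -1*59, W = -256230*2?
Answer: -1/70539733029 ≈ -1.4176e-11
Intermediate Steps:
W = -512460
V = -62 (V = -3 - 1*59 = -3 - 59 = -62)
s(M, h) = 244 (s(M, h) = 182 - 1*(-62) = 182 + 62 = 244)
o = -70539703269 (o = (-512460 + 272507)*(244 + 293729) = -239953*293973 = -70539703269)
1/(o + (372 - 492)*248) = 1/(-70539703269 + (372 - 492)*248) = 1/(-70539703269 - 120*248) = 1/(-70539703269 - 29760) = 1/(-70539733029) = -1/70539733029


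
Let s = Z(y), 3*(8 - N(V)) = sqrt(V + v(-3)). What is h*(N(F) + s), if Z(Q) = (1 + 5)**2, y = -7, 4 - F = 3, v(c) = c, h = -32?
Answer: -1408 + 32*I*sqrt(2)/3 ≈ -1408.0 + 15.085*I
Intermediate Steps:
F = 1 (F = 4 - 1*3 = 4 - 3 = 1)
N(V) = 8 - sqrt(-3 + V)/3 (N(V) = 8 - sqrt(V - 3)/3 = 8 - sqrt(-3 + V)/3)
Z(Q) = 36 (Z(Q) = 6**2 = 36)
s = 36
h*(N(F) + s) = -32*((8 - sqrt(-3 + 1)/3) + 36) = -32*((8 - I*sqrt(2)/3) + 36) = -32*(44 - I*sqrt(2)/3) = -1408 + 32*I*sqrt(2)/3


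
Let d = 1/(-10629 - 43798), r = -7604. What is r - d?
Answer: -413862907/54427 ≈ -7604.0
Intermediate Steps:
d = -1/54427 (d = 1/(-54427) = -1/54427 ≈ -1.8373e-5)
r - d = -7604 - 1*(-1/54427) = -7604 + 1/54427 = -413862907/54427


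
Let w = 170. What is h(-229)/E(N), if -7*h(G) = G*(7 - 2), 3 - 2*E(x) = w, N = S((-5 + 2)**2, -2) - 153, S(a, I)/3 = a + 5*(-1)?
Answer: -2290/1169 ≈ -1.9589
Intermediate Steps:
S(a, I) = -15 + 3*a (S(a, I) = 3*(a + 5*(-1)) = 3*(a - 5) = 3*(-5 + a) = -15 + 3*a)
N = -141 (N = (-15 + 3*(-5 + 2)**2) - 153 = (-15 + 3*(-3)**2) - 153 = (-15 + 3*9) - 153 = (-15 + 27) - 153 = 12 - 153 = -141)
E(x) = -167/2 (E(x) = 3/2 - 1/2*170 = 3/2 - 85 = -167/2)
h(G) = -5*G/7 (h(G) = -G*(7 - 2)/7 = -G*5/7 = -5*G/7)
h(-229)/E(N) = (-5/7*(-229))/(-167/2) = (1145/7)*(-2/167) = -2290/1169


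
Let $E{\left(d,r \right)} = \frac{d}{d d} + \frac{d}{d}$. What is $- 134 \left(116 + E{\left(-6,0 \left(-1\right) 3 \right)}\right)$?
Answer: $- \frac{46967}{3} \approx -15656.0$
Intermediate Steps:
$E{\left(d,r \right)} = 1 + \frac{1}{d}$ ($E{\left(d,r \right)} = \frac{d}{d^{2}} + 1 = \frac{1}{d} + 1 = 1 + \frac{1}{d}$)
$- 134 \left(116 + E{\left(-6,0 \left(-1\right) 3 \right)}\right) = - 134 \left(116 + \frac{1 - 6}{-6}\right) = - 134 \left(116 - - \frac{5}{6}\right) = - 134 \left(116 + \frac{5}{6}\right) = \left(-134\right) \frac{701}{6} = - \frac{46967}{3}$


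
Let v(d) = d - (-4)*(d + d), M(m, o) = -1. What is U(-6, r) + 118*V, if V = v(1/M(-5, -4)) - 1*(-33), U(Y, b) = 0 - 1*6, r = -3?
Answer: 2826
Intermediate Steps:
U(Y, b) = -6 (U(Y, b) = 0 - 6 = -6)
v(d) = 9*d (v(d) = d - (-4)*2*d = d - (-8)*d = d + 8*d = 9*d)
V = 24 (V = 9/(-1) - 1*(-33) = 9*(-1) + 33 = -9 + 33 = 24)
U(-6, r) + 118*V = -6 + 118*24 = -6 + 2832 = 2826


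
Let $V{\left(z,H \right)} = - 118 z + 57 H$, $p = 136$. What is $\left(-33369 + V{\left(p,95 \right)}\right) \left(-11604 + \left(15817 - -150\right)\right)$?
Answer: $-191980726$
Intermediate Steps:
$\left(-33369 + V{\left(p,95 \right)}\right) \left(-11604 + \left(15817 - -150\right)\right) = \left(-33369 + \left(\left(-118\right) 136 + 57 \cdot 95\right)\right) \left(-11604 + \left(15817 - -150\right)\right) = \left(-33369 + \left(-16048 + 5415\right)\right) \left(-11604 + \left(15817 + 150\right)\right) = \left(-33369 - 10633\right) \left(-11604 + 15967\right) = \left(-44002\right) 4363 = -191980726$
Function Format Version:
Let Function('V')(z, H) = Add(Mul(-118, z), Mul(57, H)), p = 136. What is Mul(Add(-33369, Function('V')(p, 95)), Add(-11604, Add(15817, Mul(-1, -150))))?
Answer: -191980726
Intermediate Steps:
Mul(Add(-33369, Function('V')(p, 95)), Add(-11604, Add(15817, Mul(-1, -150)))) = Mul(Add(-33369, Add(Mul(-118, 136), Mul(57, 95))), Add(-11604, Add(15817, Mul(-1, -150)))) = Mul(Add(-33369, Add(-16048, 5415)), Add(-11604, Add(15817, 150))) = Mul(Add(-33369, -10633), Add(-11604, 15967)) = Mul(-44002, 4363) = -191980726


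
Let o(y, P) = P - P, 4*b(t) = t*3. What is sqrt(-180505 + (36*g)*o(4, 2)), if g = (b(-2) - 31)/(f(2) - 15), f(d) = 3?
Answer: I*sqrt(180505) ≈ 424.86*I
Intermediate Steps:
b(t) = 3*t/4 (b(t) = (t*3)/4 = (3*t)/4 = 3*t/4)
o(y, P) = 0
g = 65/24 (g = ((3/4)*(-2) - 31)/(3 - 15) = (-3/2 - 31)/(-12) = -65/2*(-1/12) = 65/24 ≈ 2.7083)
sqrt(-180505 + (36*g)*o(4, 2)) = sqrt(-180505 + (36*(65/24))*0) = sqrt(-180505 + (195/2)*0) = sqrt(-180505 + 0) = sqrt(-180505) = I*sqrt(180505)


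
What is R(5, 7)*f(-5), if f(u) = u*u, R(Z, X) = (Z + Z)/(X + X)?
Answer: 125/7 ≈ 17.857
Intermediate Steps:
R(Z, X) = Z/X (R(Z, X) = (2*Z)/((2*X)) = (2*Z)*(1/(2*X)) = Z/X)
f(u) = u²
R(5, 7)*f(-5) = (5/7)*(-5)² = (5*(⅐))*25 = (5/7)*25 = 125/7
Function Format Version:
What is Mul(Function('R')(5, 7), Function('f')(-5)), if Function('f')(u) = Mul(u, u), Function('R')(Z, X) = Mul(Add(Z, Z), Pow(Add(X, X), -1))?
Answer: Rational(125, 7) ≈ 17.857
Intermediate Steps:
Function('R')(Z, X) = Mul(Z, Pow(X, -1)) (Function('R')(Z, X) = Mul(Mul(2, Z), Pow(Mul(2, X), -1)) = Mul(Mul(2, Z), Mul(Rational(1, 2), Pow(X, -1))) = Mul(Z, Pow(X, -1)))
Function('f')(u) = Pow(u, 2)
Mul(Function('R')(5, 7), Function('f')(-5)) = Mul(Mul(5, Pow(7, -1)), Pow(-5, 2)) = Mul(Mul(5, Rational(1, 7)), 25) = Mul(Rational(5, 7), 25) = Rational(125, 7)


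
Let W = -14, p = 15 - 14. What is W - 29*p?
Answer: -43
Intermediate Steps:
p = 1
W - 29*p = -14 - 29*1 = -14 - 29 = -43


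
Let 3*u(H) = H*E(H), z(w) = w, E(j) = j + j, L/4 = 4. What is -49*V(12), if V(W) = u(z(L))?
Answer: -25088/3 ≈ -8362.7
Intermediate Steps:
L = 16 (L = 4*4 = 16)
E(j) = 2*j
u(H) = 2*H²/3 (u(H) = (H*(2*H))/3 = (2*H²)/3 = 2*H²/3)
V(W) = 512/3 (V(W) = (⅔)*16² = (⅔)*256 = 512/3)
-49*V(12) = -49*512/3 = -25088/3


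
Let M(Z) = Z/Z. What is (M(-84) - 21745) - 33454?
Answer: -55198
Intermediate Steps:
M(Z) = 1
(M(-84) - 21745) - 33454 = (1 - 21745) - 33454 = -21744 - 33454 = -55198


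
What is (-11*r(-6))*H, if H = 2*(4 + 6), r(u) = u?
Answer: 1320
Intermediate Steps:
H = 20 (H = 2*10 = 20)
(-11*r(-6))*H = -11*(-6)*20 = 66*20 = 1320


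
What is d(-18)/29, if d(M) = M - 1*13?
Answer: -31/29 ≈ -1.0690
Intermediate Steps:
d(M) = -13 + M (d(M) = M - 13 = -13 + M)
d(-18)/29 = (-13 - 18)/29 = (1/29)*(-31) = -31/29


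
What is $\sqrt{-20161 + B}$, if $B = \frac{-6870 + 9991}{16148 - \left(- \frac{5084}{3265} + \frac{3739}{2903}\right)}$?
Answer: $\frac{7 i \sqrt{9638827931721691420715846}}{153058058677} \approx 141.99 i$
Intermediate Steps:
$B = \frac{29581758695}{153058058677}$ ($B = \frac{3121}{16148 - - \frac{2551017}{9478295}} = \frac{3121}{16148 + \left(\frac{5084}{3265} - \frac{3739}{2903}\right)} = \frac{3121}{16148 + \frac{2551017}{9478295}} = \frac{3121}{\frac{153058058677}{9478295}} = 3121 \cdot \frac{9478295}{153058058677} = \frac{29581758695}{153058058677} \approx 0.19327$)
$\sqrt{-20161 + B} = \sqrt{-20161 + \frac{29581758695}{153058058677}} = \sqrt{- \frac{3085773939228302}{153058058677}} = \frac{7 i \sqrt{9638827931721691420715846}}{153058058677}$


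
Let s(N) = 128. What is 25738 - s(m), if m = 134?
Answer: 25610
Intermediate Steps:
25738 - s(m) = 25738 - 1*128 = 25738 - 128 = 25610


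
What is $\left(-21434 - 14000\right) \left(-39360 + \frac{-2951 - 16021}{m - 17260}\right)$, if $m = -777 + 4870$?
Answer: $\frac{291477917464}{209} \approx 1.3946 \cdot 10^{9}$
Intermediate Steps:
$m = 4093$
$\left(-21434 - 14000\right) \left(-39360 + \frac{-2951 - 16021}{m - 17260}\right) = \left(-21434 - 14000\right) \left(-39360 + \frac{-2951 - 16021}{4093 - 17260}\right) = - 35434 \left(-39360 - \frac{18972}{-13167}\right) = - 35434 \left(-39360 - - \frac{2108}{1463}\right) = - 35434 \left(-39360 + \frac{2108}{1463}\right) = \left(-35434\right) \left(- \frac{57581572}{1463}\right) = \frac{291477917464}{209}$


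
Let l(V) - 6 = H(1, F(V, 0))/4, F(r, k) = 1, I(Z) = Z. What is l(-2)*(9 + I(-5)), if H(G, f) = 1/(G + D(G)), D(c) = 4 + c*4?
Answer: 217/9 ≈ 24.111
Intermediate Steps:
D(c) = 4 + 4*c
H(G, f) = 1/(4 + 5*G) (H(G, f) = 1/(G + (4 + 4*G)) = 1/(4 + 5*G))
l(V) = 217/36 (l(V) = 6 + 1/((4 + 5*1)*4) = 6 + (¼)/(4 + 5) = 6 + (¼)/9 = 6 + (⅑)*(¼) = 6 + 1/36 = 217/36)
l(-2)*(9 + I(-5)) = 217*(9 - 5)/36 = (217/36)*4 = 217/9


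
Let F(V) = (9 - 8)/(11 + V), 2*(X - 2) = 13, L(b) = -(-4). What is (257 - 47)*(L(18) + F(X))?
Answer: 11060/13 ≈ 850.77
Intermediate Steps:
L(b) = 4 (L(b) = -1*(-4) = 4)
X = 17/2 (X = 2 + (1/2)*13 = 2 + 13/2 = 17/2 ≈ 8.5000)
F(V) = 1/(11 + V)
(257 - 47)*(L(18) + F(X)) = (257 - 47)*(4 + 1/(11 + 17/2)) = 210*(4 + 1/(39/2)) = 210*(4 + 2/39) = 210*(158/39) = 11060/13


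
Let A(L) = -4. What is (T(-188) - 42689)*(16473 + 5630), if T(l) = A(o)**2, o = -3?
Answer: -943201319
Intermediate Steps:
T(l) = 16 (T(l) = (-4)**2 = 16)
(T(-188) - 42689)*(16473 + 5630) = (16 - 42689)*(16473 + 5630) = -42673*22103 = -943201319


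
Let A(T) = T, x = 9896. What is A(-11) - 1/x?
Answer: -108857/9896 ≈ -11.000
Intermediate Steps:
A(-11) - 1/x = -11 - 1/9896 = -108857/9896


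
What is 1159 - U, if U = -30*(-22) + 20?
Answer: 479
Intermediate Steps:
U = 680 (U = 660 + 20 = 680)
1159 - U = 1159 - 1*680 = 1159 - 680 = 479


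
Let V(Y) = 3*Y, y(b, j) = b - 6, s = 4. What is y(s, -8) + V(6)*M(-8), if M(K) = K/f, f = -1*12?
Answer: 10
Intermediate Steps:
f = -12
y(b, j) = -6 + b
M(K) = -K/12 (M(K) = K/(-12) = K*(-1/12) = -K/12)
y(s, -8) + V(6)*M(-8) = (-6 + 4) + (3*6)*(-1/12*(-8)) = -2 + 18*(2/3) = -2 + 12 = 10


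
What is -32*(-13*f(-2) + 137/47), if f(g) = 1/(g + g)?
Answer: -9272/47 ≈ -197.28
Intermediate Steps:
f(g) = 1/(2*g)
-32*(-13*f(-2) + 137/47) = -32*(-13/(2*(-2)) + 137/47) = -32*(-13*(-1)/(2*2) + 137*(1/47)) = -32*(-13*(-¼) + 137/47) = -32*(13/4 + 137/47) = -32*1159/188 = -9272/47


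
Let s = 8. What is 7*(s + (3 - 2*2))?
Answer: 49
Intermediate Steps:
7*(s + (3 - 2*2)) = 7*(8 + (3 - 2*2)) = 7*(8 + (3 - 4)) = 7*(8 - 1) = 7*7 = 49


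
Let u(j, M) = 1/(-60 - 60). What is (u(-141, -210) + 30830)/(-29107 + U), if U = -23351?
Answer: -3699599/6294960 ≈ -0.58771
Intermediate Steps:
u(j, M) = -1/120 (u(j, M) = 1/(-120) = -1/120)
(u(-141, -210) + 30830)/(-29107 + U) = (-1/120 + 30830)/(-29107 - 23351) = (3699599/120)/(-52458) = (3699599/120)*(-1/52458) = -3699599/6294960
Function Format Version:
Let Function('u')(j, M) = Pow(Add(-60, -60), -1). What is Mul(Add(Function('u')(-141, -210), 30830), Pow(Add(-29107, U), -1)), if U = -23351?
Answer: Rational(-3699599, 6294960) ≈ -0.58771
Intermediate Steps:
Function('u')(j, M) = Rational(-1, 120) (Function('u')(j, M) = Pow(-120, -1) = Rational(-1, 120))
Mul(Add(Function('u')(-141, -210), 30830), Pow(Add(-29107, U), -1)) = Mul(Add(Rational(-1, 120), 30830), Pow(Add(-29107, -23351), -1)) = Mul(Rational(3699599, 120), Pow(-52458, -1)) = Mul(Rational(3699599, 120), Rational(-1, 52458)) = Rational(-3699599, 6294960)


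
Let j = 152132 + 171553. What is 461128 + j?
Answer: 784813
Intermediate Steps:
j = 323685
461128 + j = 461128 + 323685 = 784813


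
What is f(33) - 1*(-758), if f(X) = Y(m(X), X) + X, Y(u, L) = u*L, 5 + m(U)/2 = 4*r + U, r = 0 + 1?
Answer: 2903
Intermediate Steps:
r = 1
m(U) = -2 + 2*U (m(U) = -10 + 2*(4*1 + U) = -10 + 2*(4 + U) = -10 + (8 + 2*U) = -2 + 2*U)
Y(u, L) = L*u
f(X) = X + X*(-2 + 2*X) (f(X) = X*(-2 + 2*X) + X = X + X*(-2 + 2*X))
f(33) - 1*(-758) = 33*(-1 + 2*33) - 1*(-758) = 33*(-1 + 66) + 758 = 33*65 + 758 = 2145 + 758 = 2903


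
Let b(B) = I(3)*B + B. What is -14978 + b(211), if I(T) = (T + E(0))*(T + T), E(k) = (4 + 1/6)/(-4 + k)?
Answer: -49151/4 ≈ -12288.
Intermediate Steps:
E(k) = 25/(6*(-4 + k)) (E(k) = (4 + 1/6)/(-4 + k) = 25/(6*(-4 + k)))
I(T) = 2*T*(-25/24 + T) (I(T) = (T + 25/(6*(-4 + 0)))*(T + T) = (T + (25/6)/(-4))*(2*T) = (T + (25/6)*(-1/4))*(2*T) = (T - 25/24)*(2*T) = (-25/24 + T)*(2*T) = 2*T*(-25/24 + T))
b(B) = 51*B/4 (b(B) = ((1/12)*3*(-25 + 24*3))*B + B = ((1/12)*3*(-25 + 72))*B + B = ((1/12)*3*47)*B + B = 47*B/4 + B = 51*B/4)
-14978 + b(211) = -14978 + (51/4)*211 = -14978 + 10761/4 = -49151/4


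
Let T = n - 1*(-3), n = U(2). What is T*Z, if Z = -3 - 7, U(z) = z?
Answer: -50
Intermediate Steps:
n = 2
Z = -10
T = 5 (T = 2 - 1*(-3) = 2 + 3 = 5)
T*Z = 5*(-10) = -50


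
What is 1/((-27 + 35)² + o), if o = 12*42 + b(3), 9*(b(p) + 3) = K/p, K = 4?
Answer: 27/15259 ≈ 0.0017694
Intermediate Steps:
b(p) = -3 + 4/(9*p) (b(p) = -3 + (4/p)/9 = -3 + 4/(9*p))
o = 13531/27 (o = 12*42 + (-3 + (4/9)/3) = 504 + (-3 + (4/9)*(⅓)) = 504 + (-3 + 4/27) = 504 - 77/27 = 13531/27 ≈ 501.15)
1/((-27 + 35)² + o) = 1/((-27 + 35)² + 13531/27) = 1/(8² + 13531/27) = 1/(64 + 13531/27) = 1/(15259/27) = 27/15259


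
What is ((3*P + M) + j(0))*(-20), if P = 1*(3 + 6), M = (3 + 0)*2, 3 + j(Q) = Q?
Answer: -600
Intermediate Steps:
j(Q) = -3 + Q
M = 6 (M = 3*2 = 6)
P = 9 (P = 1*9 = 9)
((3*P + M) + j(0))*(-20) = ((3*9 + 6) + (-3 + 0))*(-20) = ((27 + 6) - 3)*(-20) = (33 - 3)*(-20) = 30*(-20) = -600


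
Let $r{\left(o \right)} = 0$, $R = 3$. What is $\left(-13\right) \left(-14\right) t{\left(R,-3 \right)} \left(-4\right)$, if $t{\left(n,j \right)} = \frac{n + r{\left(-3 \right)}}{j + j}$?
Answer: $364$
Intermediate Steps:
$t{\left(n,j \right)} = \frac{n}{2 j}$ ($t{\left(n,j \right)} = \frac{n + 0}{j + j} = \frac{n}{2 j}$)
$\left(-13\right) \left(-14\right) t{\left(R,-3 \right)} \left(-4\right) = \left(-13\right) \left(-14\right) \frac{1}{2} \cdot 3 \frac{1}{-3} \left(-4\right) = 182 \cdot \frac{1}{2} \cdot 3 \left(- \frac{1}{3}\right) \left(-4\right) = 182 \left(\left(- \frac{1}{2}\right) \left(-4\right)\right) = 182 \cdot 2 = 364$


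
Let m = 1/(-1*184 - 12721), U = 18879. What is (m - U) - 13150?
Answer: -413334246/12905 ≈ -32029.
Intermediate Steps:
m = -1/12905 (m = 1/(-184 - 12721) = 1/(-12905) = -1/12905 ≈ -7.7489e-5)
(m - U) - 13150 = (-1/12905 - 1*18879) - 13150 = (-1/12905 - 18879) - 13150 = -243633496/12905 - 13150 = -413334246/12905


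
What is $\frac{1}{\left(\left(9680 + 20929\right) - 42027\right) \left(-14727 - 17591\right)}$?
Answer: $\frac{1}{369006924} \approx 2.71 \cdot 10^{-9}$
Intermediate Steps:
$\frac{1}{\left(\left(9680 + 20929\right) - 42027\right) \left(-14727 - 17591\right)} = \frac{1}{\left(30609 - 42027\right) \left(-32318\right)} = \frac{1}{\left(-11418\right) \left(-32318\right)} = \frac{1}{369006924}$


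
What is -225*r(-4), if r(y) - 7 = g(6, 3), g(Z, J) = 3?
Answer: -2250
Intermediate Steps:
r(y) = 10 (r(y) = 7 + 3 = 10)
-225*r(-4) = -225*10 = -2250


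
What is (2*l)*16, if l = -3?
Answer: -96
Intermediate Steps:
(2*l)*16 = (2*(-3))*16 = -6*16 = -96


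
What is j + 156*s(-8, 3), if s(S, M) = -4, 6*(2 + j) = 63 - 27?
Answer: -620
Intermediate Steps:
j = 4 (j = -2 + (63 - 27)/6 = -2 + (⅙)*36 = -2 + 6 = 4)
j + 156*s(-8, 3) = 4 + 156*(-4) = 4 - 624 = -620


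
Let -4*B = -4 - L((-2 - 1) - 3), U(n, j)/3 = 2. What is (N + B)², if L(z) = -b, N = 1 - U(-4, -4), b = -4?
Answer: 9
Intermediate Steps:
U(n, j) = 6 (U(n, j) = 3*2 = 6)
N = -5 (N = 1 - 1*6 = 1 - 6 = -5)
L(z) = 4 (L(z) = -1*(-4) = 4)
B = 2 (B = -(-4 - 1*4)/4 = -(-4 - 4)/4 = -¼*(-8) = 2)
(N + B)² = (-5 + 2)² = (-3)² = 9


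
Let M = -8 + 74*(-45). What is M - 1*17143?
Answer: -20481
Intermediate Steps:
M = -3338 (M = -8 - 3330 = -3338)
M - 1*17143 = -3338 - 1*17143 = -3338 - 17143 = -20481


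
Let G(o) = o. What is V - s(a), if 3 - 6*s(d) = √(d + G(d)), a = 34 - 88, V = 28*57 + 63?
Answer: 3317/2 + I*√3 ≈ 1658.5 + 1.732*I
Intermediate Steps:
V = 1659 (V = 1596 + 63 = 1659)
a = -54
s(d) = ½ - √2*√d/6 (s(d) = ½ - √(d + d)/6 = ½ - √2*√d/6)
V - s(a) = 1659 - (½ - √2*√(-54)/6) = 1659 - (½ - √2*3*I*√6/6) = 1659 - (½ - I*√3) = 1659 + (-½ + I*√3) = 3317/2 + I*√3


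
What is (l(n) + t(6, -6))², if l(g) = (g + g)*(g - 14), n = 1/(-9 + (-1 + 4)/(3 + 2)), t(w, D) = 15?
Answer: 262278025/777924 ≈ 337.15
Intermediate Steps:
n = -5/42 (n = 1/(-9 + 3/5) = 1/(-9 + 3*(⅕)) = 1/(-9 + ⅗) = 1/(-42/5) = -5/42 ≈ -0.11905)
l(g) = 2*g*(-14 + g) (l(g) = (2*g)*(-14 + g) = 2*g*(-14 + g))
(l(n) + t(6, -6))² = (2*(-5/42)*(-14 - 5/42) + 15)² = (2*(-5/42)*(-593/42) + 15)² = (2965/882 + 15)² = (16195/882)² = 262278025/777924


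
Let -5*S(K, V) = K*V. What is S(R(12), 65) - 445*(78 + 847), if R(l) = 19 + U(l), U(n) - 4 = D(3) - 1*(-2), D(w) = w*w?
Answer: -412067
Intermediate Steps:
D(w) = w²
U(n) = 15 (U(n) = 4 + (3² - 1*(-2)) = 4 + (9 + 2) = 4 + 11 = 15)
R(l) = 34 (R(l) = 19 + 15 = 34)
S(K, V) = -K*V/5
S(R(12), 65) - 445*(78 + 847) = -⅕*34*65 - 445*(78 + 847) = -442 - 445*925 = -442 - 411625 = -412067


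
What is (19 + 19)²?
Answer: 1444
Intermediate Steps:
(19 + 19)² = 38² = 1444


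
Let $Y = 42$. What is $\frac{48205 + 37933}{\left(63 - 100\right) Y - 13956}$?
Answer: $- \frac{43069}{7755} \approx -5.5537$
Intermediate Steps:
$\frac{48205 + 37933}{\left(63 - 100\right) Y - 13956} = \frac{48205 + 37933}{\left(63 - 100\right) 42 - 13956} = \frac{86138}{\left(-37\right) 42 - 13956} = \frac{86138}{-1554 - 13956} = \frac{86138}{-15510} = 86138 \left(- \frac{1}{15510}\right) = - \frac{43069}{7755}$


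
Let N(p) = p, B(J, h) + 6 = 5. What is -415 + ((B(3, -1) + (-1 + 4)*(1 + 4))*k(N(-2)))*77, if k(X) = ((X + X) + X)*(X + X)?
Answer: 25457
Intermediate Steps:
B(J, h) = -1 (B(J, h) = -6 + 5 = -1)
k(X) = 6*X² (k(X) = (2*X + X)*(2*X) = (3*X)*(2*X) = 6*X²)
-415 + ((B(3, -1) + (-1 + 4)*(1 + 4))*k(N(-2)))*77 = -415 + ((-1 + (-1 + 4)*(1 + 4))*(6*(-2)²))*77 = -415 + ((-1 + 3*5)*(6*4))*77 = -415 + ((-1 + 15)*24)*77 = -415 + (14*24)*77 = -415 + 336*77 = -415 + 25872 = 25457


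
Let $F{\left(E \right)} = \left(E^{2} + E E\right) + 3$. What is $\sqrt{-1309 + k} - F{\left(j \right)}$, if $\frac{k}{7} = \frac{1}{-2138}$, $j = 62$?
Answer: $-7691 + \frac{3 i \sqrt{664834618}}{2138} \approx -7691.0 + 36.18 i$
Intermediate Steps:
$F{\left(E \right)} = 3 + 2 E^{2}$ ($F{\left(E \right)} = \left(E^{2} + E^{2}\right) + 3 = 2 E^{2} + 3 = 3 + 2 E^{2}$)
$k = - \frac{7}{2138}$ ($k = \frac{7}{-2138} = 7 \left(- \frac{1}{2138}\right) = - \frac{7}{2138} \approx -0.0032741$)
$\sqrt{-1309 + k} - F{\left(j \right)} = \sqrt{-1309 - \frac{7}{2138}} - \left(3 + 2 \cdot 62^{2}\right) = \sqrt{- \frac{2798649}{2138}} - \left(3 + 2 \cdot 3844\right) = \frac{3 i \sqrt{664834618}}{2138} - \left(3 + 7688\right) = \frac{3 i \sqrt{664834618}}{2138} - 7691 = -7691 + \frac{3 i \sqrt{664834618}}{2138}$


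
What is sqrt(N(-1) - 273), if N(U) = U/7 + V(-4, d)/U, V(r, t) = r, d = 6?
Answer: 2*I*sqrt(3297)/7 ≈ 16.406*I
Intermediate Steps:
N(U) = -4/U + U/7 (N(U) = U/7 - 4/U = -4/U + U/7)
sqrt(N(-1) - 273) = sqrt((-4/(-1) + (1/7)*(-1)) - 273) = sqrt((-4*(-1) - 1/7) - 273) = sqrt((4 - 1/7) - 273) = sqrt(27/7 - 273) = sqrt(-1884/7) = 2*I*sqrt(3297)/7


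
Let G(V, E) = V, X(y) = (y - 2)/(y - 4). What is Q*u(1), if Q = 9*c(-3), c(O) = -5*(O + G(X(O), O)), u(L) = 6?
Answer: 4320/7 ≈ 617.14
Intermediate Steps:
X(y) = (-2 + y)/(-4 + y)
c(O) = -5*O - 5*(-2 + O)/(-4 + O) (c(O) = -5*(O + (-2 + O)/(-4 + O)) = -5*O - 5*(-2 + O)/(-4 + O))
Q = 720/7 (Q = 9*(5*(2 - 1*(-3)² + 3*(-3))/(-4 - 3)) = 9*(5*(2 - 1*9 - 9)/(-7)) = 9*(5*(-⅐)*(2 - 9 - 9)) = 9*(5*(-⅐)*(-16)) = 9*(80/7) = 720/7 ≈ 102.86)
Q*u(1) = (720/7)*6 = 4320/7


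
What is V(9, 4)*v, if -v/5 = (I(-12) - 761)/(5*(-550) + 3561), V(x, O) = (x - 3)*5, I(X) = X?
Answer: 115950/811 ≈ 142.97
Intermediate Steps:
V(x, O) = -15 + 5*x (V(x, O) = (-3 + x)*5 = -15 + 5*x)
v = 3865/811 (v = -5*(-12 - 761)/(5*(-550) + 3561) = -(-3865)/(-2750 + 3561) = -(-3865)/811 = -5*(-773/811) = 3865/811 ≈ 4.7657)
V(9, 4)*v = (-15 + 5*9)*(3865/811) = (-15 + 45)*(3865/811) = 30*(3865/811) = 115950/811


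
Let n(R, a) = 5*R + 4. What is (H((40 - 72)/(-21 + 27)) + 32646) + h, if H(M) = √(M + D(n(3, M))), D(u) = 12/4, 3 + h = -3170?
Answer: 29473 + I*√21/3 ≈ 29473.0 + 1.5275*I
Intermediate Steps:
h = -3173 (h = -3 - 3170 = -3173)
n(R, a) = 4 + 5*R
D(u) = 3 (D(u) = 12*(¼) = 3)
H(M) = √(3 + M) (H(M) = √(M + 3) = √(3 + M))
(H((40 - 72)/(-21 + 27)) + 32646) + h = (√(3 + (40 - 72)/(-21 + 27)) + 32646) - 3173 = (√(3 - 32/6) + 32646) - 3173 = (√(3 - 32*⅙) + 32646) - 3173 = (√(3 - 16/3) + 32646) - 3173 = (√(-7/3) + 32646) - 3173 = (I*√21/3 + 32646) - 3173 = (32646 + I*√21/3) - 3173 = 29473 + I*√21/3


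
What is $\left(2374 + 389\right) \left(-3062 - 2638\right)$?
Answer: $-15749100$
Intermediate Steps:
$\left(2374 + 389\right) \left(-3062 - 2638\right) = 2763 \left(-5700\right) = -15749100$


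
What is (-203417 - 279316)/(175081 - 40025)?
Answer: -482733/135056 ≈ -3.5743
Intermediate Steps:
(-203417 - 279316)/(175081 - 40025) = -482733/135056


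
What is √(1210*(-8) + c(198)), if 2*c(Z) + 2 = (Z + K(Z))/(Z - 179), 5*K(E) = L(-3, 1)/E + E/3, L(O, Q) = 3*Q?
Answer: I*√380369684805/6270 ≈ 98.364*I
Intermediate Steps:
K(E) = E/15 + 3/(5*E) (K(E) = ((3*1)/E + E/3)/5 = (3/E + E*(⅓))/5 = (3/E + E/3)/5 = E/15 + 3/(5*E))
c(Z) = -1 + (Z + (9 + Z²)/(15*Z))/(2*(-179 + Z)) (c(Z) = -1 + ((Z + (9 + Z²)/(15*Z))/(Z - 179))/2 = -1 + ((Z + (9 + Z²)/(15*Z))/(-179 + Z))/2 = -1 + (Z + (9 + Z²)/(15*Z))/(2*(-179 + Z)))
√(1210*(-8) + c(198)) = √(1210*(-8) + (1/30)*(9 + 2*198*(2685 - 7*198))/(198*(-179 + 198))) = √(-9680 + (1/30)*(1/198)*(9 + 2*198*(2685 - 1386))/19) = √(-9680 + (1/30)*(1/198)*(1/19)*(9 + 2*198*1299)) = √(-9680 + (1/30)*(1/198)*(1/19)*(9 + 514404)) = √(-9680 + (1/30)*(1/198)*(1/19)*514413) = √(-9680 + 57157/12540) = √(-121330043/12540) = I*√380369684805/6270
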